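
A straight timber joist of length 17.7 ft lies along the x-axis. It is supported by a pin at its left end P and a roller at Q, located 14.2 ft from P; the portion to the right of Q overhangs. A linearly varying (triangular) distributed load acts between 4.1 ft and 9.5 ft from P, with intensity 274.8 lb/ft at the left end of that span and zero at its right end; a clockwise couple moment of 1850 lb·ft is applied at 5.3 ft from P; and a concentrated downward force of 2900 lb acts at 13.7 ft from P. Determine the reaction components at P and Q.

P_x = 0, P_y = 405.5 lb, Q_y = 3236 lb

Resultant of the triangular load: ½ × 274.8 × 5.4 = 741.96 lb, acting at 5.9 ft from P (one-third of the span from the peak).
Moments about P: Q_y·14.2 − (½·274.8·5.4)·5.9 − 1850 − 2900·13.7 = 0 → Q_y = 45957.564/14.2 = 3236.45 ≈ 3236 lb.
ΣF_y = 0: P_y + 3236.45 − ½·274.8·5.4 − 2900 = 0 → P_y = 405.5 lb.
ΣF_x = 0: no horizontal applied forces, so P_x = 0.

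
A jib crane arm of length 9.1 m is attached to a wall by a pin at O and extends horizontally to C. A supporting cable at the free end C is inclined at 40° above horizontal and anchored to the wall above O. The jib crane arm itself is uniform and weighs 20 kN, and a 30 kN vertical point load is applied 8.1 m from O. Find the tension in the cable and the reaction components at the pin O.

ΣM about O: T·sin40°·9.1 − 20·4.55 − 30·8.1 = 0 → T = 334/(9.1·0.642788) = 57.1002 ≈ 57.10 kN.
ΣF_x = 0: O_x − T·cos40° = 0 → O_x = 57.1002 × 0.766044 = 43.74 kN.
ΣF_y = 0: O_y + T·sin40° − 20 − 30 = 0 → O_y = 50 − 57.1002 × 0.642788 = 13.30 kN.

T = 57.10 kN, O_x = 43.74 kN, O_y = 13.30 kN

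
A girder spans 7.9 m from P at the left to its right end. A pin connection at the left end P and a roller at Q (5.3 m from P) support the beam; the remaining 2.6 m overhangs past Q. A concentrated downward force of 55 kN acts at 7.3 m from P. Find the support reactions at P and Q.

P_x = 0, P_y = -20.75 kN, Q_y = 75.75 kN

Taking moments about P: Q_y·5.3 − 55·7.3 = 0 → Q_y = 401.5/5.3 = 75.7547 ≈ 75.75 kN.
ΣF_y = 0: P_y + 75.7547 − 55 = 0 → P_y = -20.75 kN.
ΣF_x = 0: no horizontal applied forces, so P_x = 0.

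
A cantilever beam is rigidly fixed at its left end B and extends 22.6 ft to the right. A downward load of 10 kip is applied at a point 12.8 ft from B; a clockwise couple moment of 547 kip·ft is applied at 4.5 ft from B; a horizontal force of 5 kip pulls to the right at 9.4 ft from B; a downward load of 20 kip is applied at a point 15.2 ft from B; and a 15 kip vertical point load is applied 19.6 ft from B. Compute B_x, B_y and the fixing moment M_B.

ΣF_x = 0: B_x + 5 = 0 → B_x = -5.000 kip.
ΣF_y = 0: B_y − 10 − 20 − 15 = 0 → B_y = 45.00 kip.
ΣM about B: M_B − 10·12.8 − 547 − 20·15.2 − 15·19.6 = 0 → M_B = 1273 kip·ft.

B_x = -5.000 kip, B_y = 45.00 kip, M_B = 1273 kip·ft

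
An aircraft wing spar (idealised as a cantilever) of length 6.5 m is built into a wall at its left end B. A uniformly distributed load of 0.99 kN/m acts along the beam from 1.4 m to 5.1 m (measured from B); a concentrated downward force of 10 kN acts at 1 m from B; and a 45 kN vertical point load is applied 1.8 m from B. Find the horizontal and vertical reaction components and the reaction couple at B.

Resultant of the distributed load: 0.99 × 3.7 = 3.663 kN at 3.25 m from B.
ΣF_x = 0: B_x = 0.
ΣF_y = 0: B_y − 0.99·3.7 − 10 − 45 = 0 → B_y = 58.66 kN.
ΣM about B: M_B − (0.99·3.7)·3.25 − 10·1 − 45·1.8 = 0 → M_B = 102.9 kN·m.

B_x = 0, B_y = 58.66 kN, M_B = 102.9 kN·m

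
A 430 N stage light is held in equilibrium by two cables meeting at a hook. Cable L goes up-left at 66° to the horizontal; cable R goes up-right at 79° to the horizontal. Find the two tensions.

T_L = 143.0 N, T_R = 304.9 N

ΣF_x = 0: −T_L·cos66° + T_R·cos79° = 0 → T_R = 2.13164·T_L.
ΣF_y = 0: T_L·sin66° + T_R·sin79° = 430.
Substitute: T_L·(0.913545 + 2.13164·0.981627) = 430 → T_L = 143.046 ≈ 143.0 N.
Then T_R = 2.13164 × 143.046 = 304.9 N.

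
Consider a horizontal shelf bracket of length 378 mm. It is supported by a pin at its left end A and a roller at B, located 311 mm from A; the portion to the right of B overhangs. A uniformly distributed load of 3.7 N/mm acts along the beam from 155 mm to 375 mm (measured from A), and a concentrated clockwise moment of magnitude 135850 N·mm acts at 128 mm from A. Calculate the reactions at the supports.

A_x = 0, A_y = -316.4 N, B_y = 1130 N

Resultant of the distributed load: 3.7 × 220 = 814 N at 265 mm from A.
Moments about A: B_y·311 − (3.7·220)·265 − 135850 = 0 → B_y = 351560/311 = 1130.42 ≈ 1130 N.
ΣF_y = 0: A_y + 1130.42 − 3.7·220 = 0 → A_y = -316.4 N.
ΣF_x = 0: no horizontal applied forces, so A_x = 0.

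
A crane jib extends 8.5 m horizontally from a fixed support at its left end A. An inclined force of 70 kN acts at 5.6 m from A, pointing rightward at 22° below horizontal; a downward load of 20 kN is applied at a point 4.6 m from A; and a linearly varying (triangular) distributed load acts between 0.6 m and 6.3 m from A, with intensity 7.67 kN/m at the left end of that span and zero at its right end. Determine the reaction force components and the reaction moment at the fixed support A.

Resultant of the triangular load: ½ × 7.67 × 5.7 = 21.8595 kN, acting at 2.5 m from A (one-third of the span from the peak).
ΣF_x = 0: A_x + 70·cos22° = 0 → A_x = -64.90 kN.
ΣF_y = 0: A_y − 70·sin22° − 20 − ½·7.67·5.7 = 0 → A_y = 68.08 kN.
ΣM about A: M_A − 70·sin22°·5.6 − 20·4.6 − (½·7.67·5.7)·2.5 = 0 → M_A = 293.5 kN·m.

A_x = -64.90 kN, A_y = 68.08 kN, M_A = 293.5 kN·m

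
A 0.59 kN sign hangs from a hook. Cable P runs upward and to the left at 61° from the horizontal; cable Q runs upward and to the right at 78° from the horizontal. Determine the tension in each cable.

ΣF_x = 0: −T_P·cos61° + T_Q·cos78° = 0 → T_Q = 2.33181·T_P.
ΣF_y = 0: T_P·sin61° + T_Q·sin78° = 0.59.
Substitute: T_P·(0.87462 + 2.33181·0.978148) = 0.59 → T_P = 0.186977 ≈ 0.1870 kN.
Then T_Q = 2.33181 × 0.186977 = 0.4360 kN.

T_P = 0.1870 kN, T_Q = 0.4360 kN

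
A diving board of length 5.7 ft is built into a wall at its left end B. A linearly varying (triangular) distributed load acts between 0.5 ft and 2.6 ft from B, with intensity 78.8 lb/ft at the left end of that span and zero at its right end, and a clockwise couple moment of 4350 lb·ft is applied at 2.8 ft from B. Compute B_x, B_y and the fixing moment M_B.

Resultant of the triangular load: ½ × 78.8 × 2.1 = 82.74 lb, acting at 1.2 ft from B (one-third of the span from the peak).
ΣF_x = 0: B_x = 0.
ΣF_y = 0: B_y − ½·78.8·2.1 = 0 → B_y = 82.74 lb.
ΣM about B: M_B − (½·78.8·2.1)·1.2 − 4350 = 0 → M_B = 4449 lb·ft.

B_x = 0, B_y = 82.74 lb, M_B = 4449 lb·ft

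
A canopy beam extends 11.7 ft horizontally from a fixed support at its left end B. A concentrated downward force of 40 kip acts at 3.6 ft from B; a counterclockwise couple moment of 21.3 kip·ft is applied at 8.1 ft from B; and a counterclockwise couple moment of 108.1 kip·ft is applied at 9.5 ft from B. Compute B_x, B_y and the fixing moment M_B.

B_x = 0, B_y = 40.00 kip, M_B = 14.60 kip·ft

ΣF_x = 0: B_x = 0.
ΣF_y = 0: B_y − 40 = 0 → B_y = 40.00 kip.
ΣM about B: M_B − 40·3.6 + 21.3 + 108.1 = 0 → M_B = 14.60 kip·ft.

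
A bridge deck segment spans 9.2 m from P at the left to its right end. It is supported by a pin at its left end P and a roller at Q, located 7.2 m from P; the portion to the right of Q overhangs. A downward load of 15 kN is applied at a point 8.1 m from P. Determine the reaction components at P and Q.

Moments about P: Q_y·7.2 − 15·8.1 = 0 → Q_y = 121.5/7.2 = 16.875 ≈ 16.88 kN.
ΣF_y = 0: P_y + 16.875 − 15 = 0 → P_y = -1.875 kN.
ΣF_x = 0: no horizontal applied forces, so P_x = 0.

P_x = 0, P_y = -1.875 kN, Q_y = 16.88 kN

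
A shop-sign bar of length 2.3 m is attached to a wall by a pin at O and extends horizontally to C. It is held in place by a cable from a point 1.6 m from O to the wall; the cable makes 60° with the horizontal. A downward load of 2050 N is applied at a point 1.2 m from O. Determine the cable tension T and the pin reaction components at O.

ΣM about O: T·sin60°·1.6 − 2050·1.2 = 0 → T = 2460/(1.6·0.866025) = 1775.35 ≈ 1775 N.
ΣF_x = 0: O_x − T·cos60° = 0 → O_x = 1775.35 × 0.5 = 887.7 N.
ΣF_y = 0: O_y + T·sin60° − 2050 = 0 → O_y = 2050 − 1775.35 × 0.866025 = 512.5 N.

T = 1775 N, O_x = 887.7 N, O_y = 512.5 N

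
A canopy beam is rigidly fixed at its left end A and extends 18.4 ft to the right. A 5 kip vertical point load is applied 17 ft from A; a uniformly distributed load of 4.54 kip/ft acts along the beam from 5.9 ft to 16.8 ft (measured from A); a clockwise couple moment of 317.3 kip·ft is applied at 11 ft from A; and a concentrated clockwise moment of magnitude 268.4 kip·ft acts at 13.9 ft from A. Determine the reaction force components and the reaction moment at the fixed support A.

Resultant of the distributed load: 4.54 × 10.9 = 49.486 kip at 11.35 ft from A.
ΣF_x = 0: A_x = 0.
ΣF_y = 0: A_y − 5 − 4.54·10.9 = 0 → A_y = 54.49 kip.
ΣM about A: M_A − 5·17 − (4.54·10.9)·11.35 − 317.3 − 268.4 = 0 → M_A = 1232 kip·ft.

A_x = 0, A_y = 54.49 kip, M_A = 1232 kip·ft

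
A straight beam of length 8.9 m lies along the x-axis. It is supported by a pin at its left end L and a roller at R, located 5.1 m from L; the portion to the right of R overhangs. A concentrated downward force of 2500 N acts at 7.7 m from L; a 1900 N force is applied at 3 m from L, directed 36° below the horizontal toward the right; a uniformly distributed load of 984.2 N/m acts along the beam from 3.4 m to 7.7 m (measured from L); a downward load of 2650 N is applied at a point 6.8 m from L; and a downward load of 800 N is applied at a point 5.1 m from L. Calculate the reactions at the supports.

L_x = -1537 N, L_y = -2071 N, R_y = 13370 N

Resultant of the distributed load: 984.2 × 4.3 = 4232.06 N at 5.55 m from L.
Moments about L: R_y·5.1 − 2500·7.7 − 1900·sin36°·3 − (984.2·4.3)·5.55 − 2650·6.8 − 800·5.1 = 0 → R_y = 68188.3/5.1 = 13370.3 ≈ 13370 N.
ΣF_y = 0: L_y + 13370.3 − 2500 − 1900·sin36° − 984.2·4.3 − 2650 − 800 = 0 → L_y = -2071 N.
ΣF_x = 0: L_x + 1900·cos36° = 0 → L_x = -1537 N.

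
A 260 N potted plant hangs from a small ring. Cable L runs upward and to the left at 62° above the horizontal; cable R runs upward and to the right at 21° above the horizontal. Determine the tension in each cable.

T_L = 244.6 N, T_R = 123.0 N

ΣF_x = 0: −T_L·cos62° + T_R·cos21° = 0 → T_R = 0.502872·T_L.
ΣF_y = 0: T_L·sin62° + T_R·sin21° = 260.
Substitute: T_L·(0.882948 + 0.502872·0.358368) = 260 → T_L = 244.554 ≈ 244.6 N.
Then T_R = 0.502872 × 244.554 = 123.0 N.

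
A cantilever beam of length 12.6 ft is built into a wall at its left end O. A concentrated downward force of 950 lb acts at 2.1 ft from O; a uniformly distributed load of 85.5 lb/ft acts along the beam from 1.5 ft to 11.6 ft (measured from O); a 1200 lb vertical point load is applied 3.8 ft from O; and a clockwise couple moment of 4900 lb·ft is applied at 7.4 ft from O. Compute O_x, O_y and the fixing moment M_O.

O_x = 0, O_y = 3014 lb, M_O = 17110 lb·ft

Resultant of the distributed load: 85.5 × 10.1 = 863.55 lb at 6.55 ft from O.
ΣF_x = 0: O_x = 0.
ΣF_y = 0: O_y − 950 − 85.5·10.1 − 1200 = 0 → O_y = 3014 lb.
ΣM about O: M_O − 950·2.1 − (85.5·10.1)·6.55 − 1200·3.8 − 4900 = 0 → M_O = 17110 lb·ft.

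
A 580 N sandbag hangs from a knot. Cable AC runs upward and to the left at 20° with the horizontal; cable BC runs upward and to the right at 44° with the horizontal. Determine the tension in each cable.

T_AC = 464.2 N, T_BC = 606.4 N

ΣF_x = 0: −T_AC·cos20° + T_BC·cos44° = 0 → T_BC = 1.30633·T_AC.
ΣF_y = 0: T_AC·sin20° + T_BC·sin44° = 580.
Substitute: T_AC·(0.34202 + 1.30633·0.694658) = 580 → T_AC = 464.196 ≈ 464.2 N.
Then T_BC = 1.30633 × 464.196 = 606.4 N.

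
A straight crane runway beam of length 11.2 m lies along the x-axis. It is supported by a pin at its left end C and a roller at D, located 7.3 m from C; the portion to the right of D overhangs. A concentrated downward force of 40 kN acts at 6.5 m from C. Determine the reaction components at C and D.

Taking moments about C: D_y·7.3 − 40·6.5 = 0 → D_y = 260/7.3 = 35.6164 ≈ 35.62 kN.
ΣF_y = 0: C_y + 35.6164 − 40 = 0 → C_y = 4.384 kN.
ΣF_x = 0: no horizontal applied forces, so C_x = 0.

C_x = 0, C_y = 4.384 kN, D_y = 35.62 kN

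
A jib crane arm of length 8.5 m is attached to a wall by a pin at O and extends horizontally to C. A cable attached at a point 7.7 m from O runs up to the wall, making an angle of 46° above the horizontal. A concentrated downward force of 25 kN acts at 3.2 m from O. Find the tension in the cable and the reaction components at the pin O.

T = 14.44 kN, O_x = 10.03 kN, O_y = 14.61 kN

ΣM about O: T·sin46°·7.7 − 25·3.2 = 0 → T = 80/(7.7·0.71934) = 14.4433 ≈ 14.44 kN.
ΣF_x = 0: O_x − T·cos46° = 0 → O_x = 14.4433 × 0.694658 = 10.03 kN.
ΣF_y = 0: O_y + T·sin46° − 25 = 0 → O_y = 25 − 14.4433 × 0.71934 = 14.61 kN.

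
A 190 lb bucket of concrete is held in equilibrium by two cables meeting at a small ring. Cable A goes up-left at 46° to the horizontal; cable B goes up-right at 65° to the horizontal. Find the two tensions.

ΣF_x = 0: −T_A·cos46° + T_B·cos65° = 0 → T_B = 1.6437·T_A.
ΣF_y = 0: T_A·sin46° + T_B·sin65° = 190.
Substitute: T_A·(0.71934 + 1.6437·0.906308) = 190 → T_A = 86.0103 ≈ 86.01 lb.
Then T_B = 1.6437 × 86.0103 = 141.4 lb.

T_A = 86.01 lb, T_B = 141.4 lb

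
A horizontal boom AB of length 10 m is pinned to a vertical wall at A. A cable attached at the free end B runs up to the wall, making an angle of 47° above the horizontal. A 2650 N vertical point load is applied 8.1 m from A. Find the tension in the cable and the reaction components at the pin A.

ΣM about A: T·sin47°·10 − 2650·8.1 = 0 → T = 21465/(10·0.731354) = 2934.97 ≈ 2935 N.
ΣF_x = 0: A_x − T·cos47° = 0 → A_x = 2934.97 × 0.681998 = 2002 N.
ΣF_y = 0: A_y + T·sin47° − 2650 = 0 → A_y = 2650 − 2934.97 × 0.731354 = 503.5 N.

T = 2935 N, A_x = 2002 N, A_y = 503.5 N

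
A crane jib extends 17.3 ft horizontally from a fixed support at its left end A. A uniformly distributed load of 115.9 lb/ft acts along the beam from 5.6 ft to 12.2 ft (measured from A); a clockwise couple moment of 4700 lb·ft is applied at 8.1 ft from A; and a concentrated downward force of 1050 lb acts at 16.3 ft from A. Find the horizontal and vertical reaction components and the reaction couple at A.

A_x = 0, A_y = 1815 lb, M_A = 28620 lb·ft

Resultant of the distributed load: 115.9 × 6.6 = 764.94 lb at 8.9 ft from A.
ΣF_x = 0: A_x = 0.
ΣF_y = 0: A_y − 115.9·6.6 − 1050 = 0 → A_y = 1815 lb.
ΣM about A: M_A − (115.9·6.6)·8.9 − 4700 − 1050·16.3 = 0 → M_A = 28620 lb·ft.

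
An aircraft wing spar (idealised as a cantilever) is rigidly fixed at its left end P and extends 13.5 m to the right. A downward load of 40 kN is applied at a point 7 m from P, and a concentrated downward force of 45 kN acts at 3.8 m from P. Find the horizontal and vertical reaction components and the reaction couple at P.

ΣF_x = 0: P_x = 0.
ΣF_y = 0: P_y − 40 − 45 = 0 → P_y = 85.00 kN.
ΣM about P: M_P − 40·7 − 45·3.8 = 0 → M_P = 451.0 kN·m.

P_x = 0, P_y = 85.00 kN, M_P = 451.0 kN·m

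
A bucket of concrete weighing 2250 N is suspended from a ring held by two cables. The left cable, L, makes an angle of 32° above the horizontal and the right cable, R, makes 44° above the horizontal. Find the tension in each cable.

ΣF_x = 0: −T_L·cos32° + T_R·cos44° = 0 → T_R = 1.17893·T_L.
ΣF_y = 0: T_L·sin32° + T_R·sin44° = 2250.
Substitute: T_L·(0.529919 + 1.17893·0.694658) = 2250 → T_L = 1668.06 ≈ 1668 N.
Then T_R = 1.17893 × 1668.06 = 1967 N.

T_L = 1668 N, T_R = 1967 N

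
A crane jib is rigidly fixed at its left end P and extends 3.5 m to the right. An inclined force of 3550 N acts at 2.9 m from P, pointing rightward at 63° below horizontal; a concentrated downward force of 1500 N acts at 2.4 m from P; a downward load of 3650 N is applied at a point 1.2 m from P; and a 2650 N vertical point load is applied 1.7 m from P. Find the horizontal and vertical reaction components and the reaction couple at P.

ΣF_x = 0: P_x + 3550·cos63° = 0 → P_x = -1612 N.
ΣF_y = 0: P_y − 3550·sin63° − 1500 − 3650 − 2650 = 0 → P_y = 10960 N.
ΣM about P: M_P − 3550·sin63°·2.9 − 1500·2.4 − 3650·1.2 − 2650·1.7 = 0 → M_P = 21660 N·m.

P_x = -1612 N, P_y = 10960 N, M_P = 21660 N·m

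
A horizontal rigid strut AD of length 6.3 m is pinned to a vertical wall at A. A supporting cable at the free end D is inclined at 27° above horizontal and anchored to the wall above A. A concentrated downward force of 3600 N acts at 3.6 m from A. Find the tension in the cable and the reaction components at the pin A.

T = 4531 N, A_x = 4037 N, A_y = 1543 N

ΣM about A: T·sin27°·6.3 − 3600·3.6 = 0 → T = 12960/(6.3·0.45399) = 4531.25 ≈ 4531 N.
ΣF_x = 0: A_x − T·cos27° = 0 → A_x = 4531.25 × 0.891007 = 4037 N.
ΣF_y = 0: A_y + T·sin27° − 3600 = 0 → A_y = 3600 − 4531.25 × 0.45399 = 1543 N.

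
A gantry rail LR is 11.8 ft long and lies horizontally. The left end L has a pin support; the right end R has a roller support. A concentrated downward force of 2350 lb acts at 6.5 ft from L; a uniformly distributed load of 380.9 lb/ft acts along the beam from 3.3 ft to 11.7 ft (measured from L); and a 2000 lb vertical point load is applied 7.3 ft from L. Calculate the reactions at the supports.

L_x = 0, L_y = 2984 lb, R_y = 4565 lb

Resultant of the distributed load: 380.9 × 8.4 = 3199.56 lb at 7.5 ft from L.
Moments about L: R_y·11.8 − 2350·6.5 − (380.9·8.4)·7.5 − 2000·7.3 = 0 → R_y = 53871.7/11.8 = 4565.4 ≈ 4565 lb.
ΣF_y = 0: L_y + 4565.4 − 2350 − 380.9·8.4 − 2000 = 0 → L_y = 2984 lb.
ΣF_x = 0: no horizontal applied forces, so L_x = 0.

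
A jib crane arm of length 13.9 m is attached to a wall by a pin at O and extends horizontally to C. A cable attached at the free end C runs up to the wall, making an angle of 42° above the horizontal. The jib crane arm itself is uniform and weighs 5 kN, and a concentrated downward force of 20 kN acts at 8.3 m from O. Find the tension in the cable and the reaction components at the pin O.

T = 21.58 kN, O_x = 16.04 kN, O_y = 10.56 kN

ΣM about O: T·sin42°·13.9 − 5·6.95 − 20·8.3 = 0 → T = 200.75/(13.9·0.669131) = 21.5839 ≈ 21.58 kN.
ΣF_x = 0: O_x − T·cos42° = 0 → O_x = 21.5839 × 0.743145 = 16.04 kN.
ΣF_y = 0: O_y + T·sin42° − 5 − 20 = 0 → O_y = 25 − 21.5839 × 0.669131 = 10.56 kN.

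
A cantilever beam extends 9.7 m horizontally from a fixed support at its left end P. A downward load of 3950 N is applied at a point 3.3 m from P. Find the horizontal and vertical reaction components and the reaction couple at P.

ΣF_x = 0: P_x = 0.
ΣF_y = 0: P_y − 3950 = 0 → P_y = 3950 N.
ΣM about P: M_P − 3950·3.3 = 0 → M_P = 13040 N·m.

P_x = 0, P_y = 3950 N, M_P = 13040 N·m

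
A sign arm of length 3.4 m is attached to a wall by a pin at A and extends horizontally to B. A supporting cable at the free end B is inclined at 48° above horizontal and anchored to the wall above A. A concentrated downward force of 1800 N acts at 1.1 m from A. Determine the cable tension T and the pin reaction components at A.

ΣM about A: T·sin48°·3.4 − 1800·1.1 = 0 → T = 1980/(3.4·0.743145) = 783.633 ≈ 783.6 N.
ΣF_x = 0: A_x − T·cos48° = 0 → A_x = 783.633 × 0.669131 = 524.4 N.
ΣF_y = 0: A_y + T·sin48° − 1800 = 0 → A_y = 1800 − 783.633 × 0.743145 = 1218 N.

T = 783.6 N, A_x = 524.4 N, A_y = 1218 N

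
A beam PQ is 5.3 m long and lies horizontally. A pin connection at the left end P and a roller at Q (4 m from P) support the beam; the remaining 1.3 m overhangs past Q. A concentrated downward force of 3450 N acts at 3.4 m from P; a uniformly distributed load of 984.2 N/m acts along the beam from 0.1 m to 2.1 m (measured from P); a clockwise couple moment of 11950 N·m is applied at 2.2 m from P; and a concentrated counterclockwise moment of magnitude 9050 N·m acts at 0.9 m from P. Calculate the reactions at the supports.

Resultant of the distributed load: 984.2 × 2 = 1968.4 N at 1.1 m from P.
Moments about P: Q_y·4 − 3450·3.4 − (984.2·2)·1.1 − 11950 + 9050 = 0 → Q_y = 16795.24/4 = 4198.81 ≈ 4199 N.
ΣF_y = 0: P_y + 4198.81 − 3450 − 984.2·2 = 0 → P_y = 1220 N.
ΣF_x = 0: no horizontal applied forces, so P_x = 0.

P_x = 0, P_y = 1220 N, Q_y = 4199 N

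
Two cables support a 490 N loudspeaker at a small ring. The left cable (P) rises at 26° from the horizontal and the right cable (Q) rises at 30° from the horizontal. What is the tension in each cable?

ΣF_x = 0: −T_P·cos26° + T_Q·cos30° = 0 → T_Q = 1.03784·T_P.
ΣF_y = 0: T_P·sin26° + T_Q·sin30° = 490.
Substitute: T_P·(0.438371 + 1.03784·0.5) = 490 → T_P = 511.861 ≈ 511.9 N.
Then T_Q = 1.03784 × 511.861 = 531.2 N.

T_P = 511.9 N, T_Q = 531.2 N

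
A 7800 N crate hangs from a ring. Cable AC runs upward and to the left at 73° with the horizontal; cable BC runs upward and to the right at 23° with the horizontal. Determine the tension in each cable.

ΣF_x = 0: −T_AC·cos73° + T_BC·cos23° = 0 → T_BC = 0.317621·T_AC.
ΣF_y = 0: T_AC·sin73° + T_BC·sin23° = 7800.
Substitute: T_AC·(0.956305 + 0.317621·0.390731) = 7800 → T_AC = 7219.49 ≈ 7219 N.
Then T_BC = 0.317621 × 7219.49 = 2293 N.

T_AC = 7219 N, T_BC = 2293 N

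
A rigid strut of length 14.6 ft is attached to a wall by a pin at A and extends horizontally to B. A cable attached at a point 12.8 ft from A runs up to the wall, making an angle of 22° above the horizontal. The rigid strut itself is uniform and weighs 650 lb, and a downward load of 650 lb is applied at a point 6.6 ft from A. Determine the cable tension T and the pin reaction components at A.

T = 1884 lb, A_x = 1747 lb, A_y = 594.1 lb

ΣM about A: T·sin22°·12.8 − 650·7.3 − 650·6.6 = 0 → T = 9035/(12.8·0.374607) = 1884.27 ≈ 1884 lb.
ΣF_x = 0: A_x − T·cos22° = 0 → A_x = 1884.27 × 0.927184 = 1747 lb.
ΣF_y = 0: A_y + T·sin22° − 650 − 650 = 0 → A_y = 1300 − 1884.27 × 0.374607 = 594.1 lb.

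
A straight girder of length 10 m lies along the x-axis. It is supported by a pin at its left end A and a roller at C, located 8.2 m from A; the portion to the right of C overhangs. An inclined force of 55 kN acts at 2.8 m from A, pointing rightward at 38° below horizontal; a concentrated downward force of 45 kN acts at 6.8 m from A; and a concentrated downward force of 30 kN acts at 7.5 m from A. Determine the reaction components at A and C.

A_x = -43.34 kN, A_y = 32.54 kN, C_y = 76.32 kN

Taking moments about A: C_y·8.2 − 55·sin38°·2.8 − 45·6.8 − 30·7.5 = 0 → C_y = 625.812/8.2 = 76.3185 ≈ 76.32 kN.
ΣF_y = 0: A_y + 76.3185 − 55·sin38° − 45 − 30 = 0 → A_y = 32.54 kN.
ΣF_x = 0: A_x + 55·cos38° = 0 → A_x = -43.34 kN.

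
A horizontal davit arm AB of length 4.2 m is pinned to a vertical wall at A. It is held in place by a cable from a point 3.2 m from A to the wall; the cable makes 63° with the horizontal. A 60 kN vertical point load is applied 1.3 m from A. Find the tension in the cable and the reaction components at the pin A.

T = 27.36 kN, A_x = 12.42 kN, A_y = 35.62 kN

ΣM about A: T·sin63°·3.2 − 60·1.3 = 0 → T = 78/(3.2·0.891007) = 27.3567 ≈ 27.36 kN.
ΣF_x = 0: A_x − T·cos63° = 0 → A_x = 27.3567 × 0.45399 = 12.42 kN.
ΣF_y = 0: A_y + T·sin63° − 60 = 0 → A_y = 60 − 27.3567 × 0.891007 = 35.62 kN.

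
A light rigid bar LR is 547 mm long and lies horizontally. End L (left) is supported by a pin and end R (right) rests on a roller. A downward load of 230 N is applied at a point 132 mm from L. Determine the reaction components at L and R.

Taking moments about L: R_y·547 − 230·132 = 0 → R_y = 30360/547 = 55.5027 ≈ 55.50 N.
ΣF_y = 0: L_y + 55.5027 − 230 = 0 → L_y = 174.5 N.
ΣF_x = 0: no horizontal applied forces, so L_x = 0.

L_x = 0, L_y = 174.5 N, R_y = 55.50 N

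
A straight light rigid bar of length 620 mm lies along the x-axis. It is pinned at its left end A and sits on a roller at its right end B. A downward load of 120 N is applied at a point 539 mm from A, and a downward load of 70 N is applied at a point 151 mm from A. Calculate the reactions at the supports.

A_x = 0, A_y = 68.63 N, B_y = 121.4 N

ΣM about A: B_y·620 − 120·539 − 70·151 = 0 → B_y = 75250/620 = 121.371 ≈ 121.4 N.
ΣF_y = 0: A_y + 121.371 − 120 − 70 = 0 → A_y = 68.63 N.
ΣF_x = 0: no horizontal applied forces, so A_x = 0.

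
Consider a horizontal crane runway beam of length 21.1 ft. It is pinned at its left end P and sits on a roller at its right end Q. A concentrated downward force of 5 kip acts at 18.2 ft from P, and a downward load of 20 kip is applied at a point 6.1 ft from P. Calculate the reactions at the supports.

Moments about P: Q_y·21.1 − 5·18.2 − 20·6.1 = 0 → Q_y = 213/21.1 = 10.0948 ≈ 10.09 kip.
ΣF_y = 0: P_y + 10.0948 − 5 − 20 = 0 → P_y = 14.91 kip.
ΣF_x = 0: no horizontal applied forces, so P_x = 0.

P_x = 0, P_y = 14.91 kip, Q_y = 10.09 kip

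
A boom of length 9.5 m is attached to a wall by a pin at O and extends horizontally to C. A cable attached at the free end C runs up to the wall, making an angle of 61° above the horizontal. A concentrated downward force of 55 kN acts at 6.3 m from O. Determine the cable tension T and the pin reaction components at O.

ΣM about O: T·sin61°·9.5 − 55·6.3 = 0 → T = 346.5/(9.5·0.87462) = 41.7023 ≈ 41.70 kN.
ΣF_x = 0: O_x − T·cos61° = 0 → O_x = 41.7023 × 0.48481 = 20.22 kN.
ΣF_y = 0: O_y + T·sin61° − 55 = 0 → O_y = 55 − 41.7023 × 0.87462 = 18.53 kN.

T = 41.70 kN, O_x = 20.22 kN, O_y = 18.53 kN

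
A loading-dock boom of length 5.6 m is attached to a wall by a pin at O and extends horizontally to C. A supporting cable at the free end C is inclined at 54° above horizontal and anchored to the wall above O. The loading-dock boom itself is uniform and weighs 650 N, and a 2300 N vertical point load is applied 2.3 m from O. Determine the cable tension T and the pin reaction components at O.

T = 1569 N, O_x = 922.4 N, O_y = 1680 N

ΣM about O: T·sin54°·5.6 − 650·2.8 − 2300·2.3 = 0 → T = 7110/(5.6·0.809017) = 1569.36 ≈ 1569 N.
ΣF_x = 0: O_x − T·cos54° = 0 → O_x = 1569.36 × 0.587785 = 922.4 N.
ΣF_y = 0: O_y + T·sin54° − 650 − 2300 = 0 → O_y = 2950 − 1569.36 × 0.809017 = 1680 N.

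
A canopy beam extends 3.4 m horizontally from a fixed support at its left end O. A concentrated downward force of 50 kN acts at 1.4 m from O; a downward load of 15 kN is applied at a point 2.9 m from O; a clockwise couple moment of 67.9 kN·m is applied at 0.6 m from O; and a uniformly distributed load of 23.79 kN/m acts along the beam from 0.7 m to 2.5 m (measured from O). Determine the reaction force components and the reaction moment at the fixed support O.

O_x = 0, O_y = 107.8 kN, M_O = 249.9 kN·m

Resultant of the distributed load: 23.79 × 1.8 = 42.822 kN at 1.6 m from O.
ΣF_x = 0: O_x = 0.
ΣF_y = 0: O_y − 50 − 15 − 23.79·1.8 = 0 → O_y = 107.8 kN.
ΣM about O: M_O − 50·1.4 − 15·2.9 − 67.9 − (23.79·1.8)·1.6 = 0 → M_O = 249.9 kN·m.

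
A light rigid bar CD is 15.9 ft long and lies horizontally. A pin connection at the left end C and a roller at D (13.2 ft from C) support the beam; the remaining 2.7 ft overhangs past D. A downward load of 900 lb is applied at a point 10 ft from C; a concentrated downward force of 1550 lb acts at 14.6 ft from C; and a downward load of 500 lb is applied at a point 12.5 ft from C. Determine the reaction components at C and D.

C_x = 0, C_y = 80.30 lb, D_y = 2870 lb

ΣM about C: D_y·13.2 − 900·10 − 1550·14.6 − 500·12.5 = 0 → D_y = 37880/13.2 = 2869.7 ≈ 2870 lb.
ΣF_y = 0: C_y + 2869.7 − 900 − 1550 − 500 = 0 → C_y = 80.30 lb.
ΣF_x = 0: no horizontal applied forces, so C_x = 0.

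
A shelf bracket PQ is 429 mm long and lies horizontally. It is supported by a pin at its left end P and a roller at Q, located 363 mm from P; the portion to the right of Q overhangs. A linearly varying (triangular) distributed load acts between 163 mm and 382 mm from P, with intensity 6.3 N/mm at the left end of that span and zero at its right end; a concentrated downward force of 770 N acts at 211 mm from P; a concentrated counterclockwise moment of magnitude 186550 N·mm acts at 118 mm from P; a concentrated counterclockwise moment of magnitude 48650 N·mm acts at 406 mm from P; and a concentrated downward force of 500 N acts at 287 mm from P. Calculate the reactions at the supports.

Resultant of the triangular load: ½ × 6.3 × 219 = 689.85 N, acting at 236 mm from P (one-third of the span from the peak).
Taking moments about P: Q_y·363 − (½·6.3·219)·236 − 770·211 + 186550 + 48650 − 500·287 = 0 → Q_y = 233574.6/363 = 643.456 ≈ 643.5 N.
ΣF_y = 0: P_y + 643.456 − ½·6.3·219 − 770 − 500 = 0 → P_y = 1316 N.
ΣF_x = 0: no horizontal applied forces, so P_x = 0.

P_x = 0, P_y = 1316 N, Q_y = 643.5 N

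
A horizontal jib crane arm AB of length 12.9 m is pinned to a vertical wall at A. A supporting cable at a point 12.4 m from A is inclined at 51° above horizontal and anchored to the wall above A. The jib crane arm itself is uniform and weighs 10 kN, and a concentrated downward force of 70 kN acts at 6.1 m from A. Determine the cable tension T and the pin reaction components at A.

T = 51.00 kN, A_x = 32.10 kN, A_y = 40.36 kN

ΣM about A: T·sin51°·12.4 − 10·6.45 − 70·6.1 = 0 → T = 491.5/(12.4·0.777146) = 51.0034 ≈ 51.00 kN.
ΣF_x = 0: A_x − T·cos51° = 0 → A_x = 51.0034 × 0.62932 = 32.10 kN.
ΣF_y = 0: A_y + T·sin51° − 10 − 70 = 0 → A_y = 80 − 51.0034 × 0.777146 = 40.36 kN.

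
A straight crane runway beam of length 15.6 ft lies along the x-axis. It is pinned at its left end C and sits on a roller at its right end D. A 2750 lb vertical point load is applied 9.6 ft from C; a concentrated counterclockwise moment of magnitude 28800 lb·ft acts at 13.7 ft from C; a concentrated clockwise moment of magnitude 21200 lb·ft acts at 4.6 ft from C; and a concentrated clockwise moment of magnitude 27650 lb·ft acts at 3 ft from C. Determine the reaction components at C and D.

Taking moments about C: D_y·15.6 − 2750·9.6 + 28800 − 21200 − 27650 = 0 → D_y = 46450/15.6 = 2977.56 ≈ 2978 lb.
ΣF_y = 0: C_y + 2977.56 − 2750 = 0 → C_y = -227.6 lb.
ΣF_x = 0: no horizontal applied forces, so C_x = 0.

C_x = 0, C_y = -227.6 lb, D_y = 2978 lb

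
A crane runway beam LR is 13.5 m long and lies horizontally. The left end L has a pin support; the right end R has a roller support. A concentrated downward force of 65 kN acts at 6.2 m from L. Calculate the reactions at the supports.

L_x = 0, L_y = 35.15 kN, R_y = 29.85 kN

Taking moments about L: R_y·13.5 − 65·6.2 = 0 → R_y = 403/13.5 = 29.8519 ≈ 29.85 kN.
ΣF_y = 0: L_y + 29.8519 − 65 = 0 → L_y = 35.15 kN.
ΣF_x = 0: no horizontal applied forces, so L_x = 0.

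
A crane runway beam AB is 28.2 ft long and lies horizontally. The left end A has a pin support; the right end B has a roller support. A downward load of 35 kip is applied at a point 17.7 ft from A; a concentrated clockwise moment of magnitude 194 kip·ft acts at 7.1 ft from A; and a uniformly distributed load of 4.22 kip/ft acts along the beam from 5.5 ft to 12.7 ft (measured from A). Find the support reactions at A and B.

A_x = 0, A_y = 26.73 kip, B_y = 38.65 kip

Resultant of the distributed load: 4.22 × 7.2 = 30.384 kip at 9.1 ft from A.
Moments about A: B_y·28.2 − 35·17.7 − 194 − (4.22·7.2)·9.1 = 0 → B_y = 1089.9944/28.2 = 38.6523 ≈ 38.65 kip.
ΣF_y = 0: A_y + 38.6523 − 35 − 4.22·7.2 = 0 → A_y = 26.73 kip.
ΣF_x = 0: no horizontal applied forces, so A_x = 0.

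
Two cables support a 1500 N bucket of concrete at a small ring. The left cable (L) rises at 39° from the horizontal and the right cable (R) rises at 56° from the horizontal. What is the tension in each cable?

T_L = 842.0 N, T_R = 1170 N

ΣF_x = 0: −T_L·cos39° + T_R·cos56° = 0 → T_R = 1.38976·T_L.
ΣF_y = 0: T_L·sin39° + T_R·sin56° = 1500.
Substitute: T_L·(0.62932 + 1.38976·0.829038) = 1500 → T_L = 841.995 ≈ 842.0 N.
Then T_R = 1.38976 × 841.995 = 1170 N.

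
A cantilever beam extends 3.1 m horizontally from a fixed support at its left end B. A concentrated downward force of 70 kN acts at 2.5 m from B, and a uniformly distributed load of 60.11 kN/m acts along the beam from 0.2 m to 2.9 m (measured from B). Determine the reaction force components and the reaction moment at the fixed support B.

Resultant of the distributed load: 60.11 × 2.7 = 162.297 kN at 1.55 m from B.
ΣF_x = 0: B_x = 0.
ΣF_y = 0: B_y − 70 − 60.11·2.7 = 0 → B_y = 232.3 kN.
ΣM about B: M_B − 70·2.5 − (60.11·2.7)·1.55 = 0 → M_B = 426.6 kN·m.

B_x = 0, B_y = 232.3 kN, M_B = 426.6 kN·m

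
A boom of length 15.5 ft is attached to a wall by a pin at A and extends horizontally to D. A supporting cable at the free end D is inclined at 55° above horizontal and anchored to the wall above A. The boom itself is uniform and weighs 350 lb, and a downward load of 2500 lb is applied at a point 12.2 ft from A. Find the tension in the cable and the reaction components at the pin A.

T = 2616 lb, A_x = 1500 lb, A_y = 707.3 lb

ΣM about A: T·sin55°·15.5 − 350·7.75 − 2500·12.2 = 0 → T = 33212.5/(15.5·0.819152) = 2615.81 ≈ 2616 lb.
ΣF_x = 0: A_x − T·cos55° = 0 → A_x = 2615.81 × 0.573576 = 1500 lb.
ΣF_y = 0: A_y + T·sin55° − 350 − 2500 = 0 → A_y = 2850 − 2615.81 × 0.819152 = 707.3 lb.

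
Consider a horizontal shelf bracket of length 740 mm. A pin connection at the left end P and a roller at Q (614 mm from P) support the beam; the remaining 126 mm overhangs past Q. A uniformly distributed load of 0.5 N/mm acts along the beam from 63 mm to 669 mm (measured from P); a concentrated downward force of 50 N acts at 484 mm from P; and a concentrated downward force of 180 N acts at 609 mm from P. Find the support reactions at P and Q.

Resultant of the distributed load: 0.5 × 606 = 303 N at 366 mm from P.
ΣM about P: Q_y·614 − (0.5·606)·366 − 50·484 − 180·609 = 0 → Q_y = 244718/614 = 398.564 ≈ 398.6 N.
ΣF_y = 0: P_y + 398.564 − 0.5·606 − 50 − 180 = 0 → P_y = 134.4 N.
ΣF_x = 0: no horizontal applied forces, so P_x = 0.

P_x = 0, P_y = 134.4 N, Q_y = 398.6 N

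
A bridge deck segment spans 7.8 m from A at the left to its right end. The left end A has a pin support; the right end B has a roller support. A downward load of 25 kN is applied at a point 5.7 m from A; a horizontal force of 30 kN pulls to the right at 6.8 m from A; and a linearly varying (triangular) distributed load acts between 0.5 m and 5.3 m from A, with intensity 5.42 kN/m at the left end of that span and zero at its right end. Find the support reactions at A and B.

Resultant of the triangular load: ½ × 5.42 × 4.8 = 13.008 kN, acting at 2.1 m from A (one-third of the span from the peak).
Taking moments about A: B_y·7.8 − 25·5.7 − (½·5.42·4.8)·2.1 = 0 → B_y = 169.8168/7.8 = 21.7714 ≈ 21.77 kN.
ΣF_y = 0: A_y + 21.7714 − 25 − ½·5.42·4.8 = 0 → A_y = 16.24 kN.
ΣF_x = 0: A_x + 30 = 0 → A_x = -30.00 kN.

A_x = -30.00 kN, A_y = 16.24 kN, B_y = 21.77 kN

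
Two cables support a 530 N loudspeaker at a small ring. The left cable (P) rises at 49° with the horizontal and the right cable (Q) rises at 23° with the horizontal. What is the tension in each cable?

T_P = 513.0 N, T_Q = 365.6 N

ΣF_x = 0: −T_P·cos49° + T_Q·cos23° = 0 → T_Q = 0.712717·T_P.
ΣF_y = 0: T_P·sin49° + T_Q·sin23° = 530.
Substitute: T_P·(0.75471 + 0.712717·0.390731) = 530 → T_P = 512.974 ≈ 513.0 N.
Then T_Q = 0.712717 × 512.974 = 365.6 N.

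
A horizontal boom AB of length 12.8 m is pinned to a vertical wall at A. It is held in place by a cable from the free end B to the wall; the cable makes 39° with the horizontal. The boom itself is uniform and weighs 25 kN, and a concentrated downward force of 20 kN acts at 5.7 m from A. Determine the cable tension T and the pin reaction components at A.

T = 34.01 kN, A_x = 26.43 kN, A_y = 23.59 kN

ΣM about A: T·sin39°·12.8 − 25·6.4 − 20·5.7 = 0 → T = 274/(12.8·0.62932) = 34.0149 ≈ 34.01 kN.
ΣF_x = 0: A_x − T·cos39° = 0 → A_x = 34.0149 × 0.777146 = 26.43 kN.
ΣF_y = 0: A_y + T·sin39° − 25 − 20 = 0 → A_y = 45 − 34.0149 × 0.62932 = 23.59 kN.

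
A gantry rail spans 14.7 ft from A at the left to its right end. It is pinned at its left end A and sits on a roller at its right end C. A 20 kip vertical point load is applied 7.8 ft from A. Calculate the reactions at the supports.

A_x = 0, A_y = 9.388 kip, C_y = 10.61 kip

Taking moments about A: C_y·14.7 − 20·7.8 = 0 → C_y = 156/14.7 = 10.6122 ≈ 10.61 kip.
ΣF_y = 0: A_y + 10.6122 − 20 = 0 → A_y = 9.388 kip.
ΣF_x = 0: no horizontal applied forces, so A_x = 0.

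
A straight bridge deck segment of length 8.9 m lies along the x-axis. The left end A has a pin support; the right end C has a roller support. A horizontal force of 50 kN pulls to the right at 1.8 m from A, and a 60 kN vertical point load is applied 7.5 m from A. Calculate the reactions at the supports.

A_x = -50.00 kN, A_y = 9.438 kN, C_y = 50.56 kN

ΣM about A: C_y·8.9 − 60·7.5 = 0 → C_y = 450/8.9 = 50.5618 ≈ 50.56 kN.
ΣF_y = 0: A_y + 50.5618 − 60 = 0 → A_y = 9.438 kN.
ΣF_x = 0: A_x + 50 = 0 → A_x = -50.00 kN.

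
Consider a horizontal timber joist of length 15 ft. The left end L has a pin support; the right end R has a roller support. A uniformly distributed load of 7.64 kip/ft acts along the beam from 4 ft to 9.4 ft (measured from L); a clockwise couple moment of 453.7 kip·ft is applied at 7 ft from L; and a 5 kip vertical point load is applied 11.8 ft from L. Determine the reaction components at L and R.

Resultant of the distributed load: 7.64 × 5.4 = 41.256 kip at 6.7 ft from L.
Moments about L: R_y·15 − (7.64·5.4)·6.7 − 453.7 − 5·11.8 = 0 → R_y = 789.1152/15 = 52.6077 ≈ 52.61 kip.
ΣF_y = 0: L_y + 52.6077 − 7.64·5.4 − 5 = 0 → L_y = -6.352 kip.
ΣF_x = 0: no horizontal applied forces, so L_x = 0.

L_x = 0, L_y = -6.352 kip, R_y = 52.61 kip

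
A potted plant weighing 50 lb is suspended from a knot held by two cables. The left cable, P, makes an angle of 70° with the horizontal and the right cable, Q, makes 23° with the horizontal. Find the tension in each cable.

ΣF_x = 0: −T_P·cos70° + T_Q·cos23° = 0 → T_Q = 0.371557·T_P.
ΣF_y = 0: T_P·sin70° + T_Q·sin23° = 50.
Substitute: T_P·(0.939693 + 0.371557·0.390731) = 50 → T_P = 46.0884 ≈ 46.09 lb.
Then T_Q = 0.371557 × 46.0884 = 17.12 lb.

T_P = 46.09 lb, T_Q = 17.12 lb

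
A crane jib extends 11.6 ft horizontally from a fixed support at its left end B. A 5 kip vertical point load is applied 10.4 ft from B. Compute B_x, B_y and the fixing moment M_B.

B_x = 0, B_y = 5.000 kip, M_B = 52.00 kip·ft

ΣF_x = 0: B_x = 0.
ΣF_y = 0: B_y − 5 = 0 → B_y = 5.000 kip.
ΣM about B: M_B − 5·10.4 = 0 → M_B = 52.00 kip·ft.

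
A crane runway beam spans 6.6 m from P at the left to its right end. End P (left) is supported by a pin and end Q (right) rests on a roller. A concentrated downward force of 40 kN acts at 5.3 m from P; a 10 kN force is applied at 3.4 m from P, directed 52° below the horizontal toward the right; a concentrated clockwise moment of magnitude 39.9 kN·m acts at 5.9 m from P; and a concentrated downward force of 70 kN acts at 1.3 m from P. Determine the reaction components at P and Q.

ΣM about P: Q_y·6.6 − 40·5.3 − 10·sin52°·3.4 − 39.9 − 70·1.3 = 0 → Q_y = 369.692/6.6 = 56.0139 ≈ 56.01 kN.
ΣF_y = 0: P_y + 56.0139 − 40 − 10·sin52° − 70 = 0 → P_y = 61.87 kN.
ΣF_x = 0: P_x + 10·cos52° = 0 → P_x = -6.157 kN.

P_x = -6.157 kN, P_y = 61.87 kN, Q_y = 56.01 kN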